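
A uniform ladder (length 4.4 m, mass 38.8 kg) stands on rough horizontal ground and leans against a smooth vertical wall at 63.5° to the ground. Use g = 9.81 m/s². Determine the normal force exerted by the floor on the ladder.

ΣF_y = 0: N_floor = 38.8×9.81 = 380.63 N.

N_floor ≈ 381 N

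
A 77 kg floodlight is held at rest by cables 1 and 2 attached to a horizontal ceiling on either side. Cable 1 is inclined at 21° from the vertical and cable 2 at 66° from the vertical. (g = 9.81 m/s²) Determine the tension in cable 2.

Angles from the horizontal: cable 1 is 90° − 21° = 69°, cable 2 is 90° − 66° = 24°.
Weight W = 77 × 9.81 = 755.4 N acts straight down.
Horizontal: T_1 cos 69° = T_2 cos 24°  →  T_1 = 2.549 T_2.
Vertical: T_1 sin 69° + T_2 sin 24° = 755.4.
Substituting the horizontal relation into the vertical equation gives 2.787 T_2 = 755.4, so T_2 = 271.1 N.

T_2 ≈ 271 N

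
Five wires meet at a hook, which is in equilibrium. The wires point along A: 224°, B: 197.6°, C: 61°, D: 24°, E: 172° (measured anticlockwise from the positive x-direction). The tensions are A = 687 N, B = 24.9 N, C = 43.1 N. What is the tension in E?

T_E ≈ 389 N

Resolve: ΣF_x = 687 cos 224° + 24.9 cos 197.6° + 43.1 cos 61° + T_D cos 24° + T_E cos 172° = 0.
        ΣF_y = 687 sin 224° + 24.9 sin 197.6° + 43.1 sin 61° + T_D sin 24° + T_E sin 172° = 0.
The known terms sum to (-497, -447.1) N, so 0.9135 T_D − 0.9903 T_E = 497 and 0.4067 T_D + 0.1392 T_E = 447.1.
Solving simultaneously: T_D = 966 N, T_E = 389.2 N.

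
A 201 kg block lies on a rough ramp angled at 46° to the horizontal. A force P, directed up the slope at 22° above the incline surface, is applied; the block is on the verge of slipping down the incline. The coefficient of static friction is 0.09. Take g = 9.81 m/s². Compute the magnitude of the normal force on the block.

On the verge of sliding down the incline, friction equals μN and acts up the slope.
Perpendicular: N + P sin 22° = W cos 46° = 1370 N.
Along incline: P cos 22° + μN = W sin 46° with W sin 46° = 1418 N.
Solving the pair for P and N: P = 1450 N, N = 826.7 N (and f = μN = 74.41 N).

N ≈ 827 N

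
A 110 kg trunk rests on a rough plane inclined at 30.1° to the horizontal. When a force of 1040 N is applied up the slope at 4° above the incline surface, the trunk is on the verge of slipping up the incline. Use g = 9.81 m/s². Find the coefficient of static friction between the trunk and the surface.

μ ≈ 0.576

On the verge of sliding up the incline, friction is at its maximum μN and acts down the slope.
Perpendicular to incline: N = W cos 30.1° − P sin 4° = 933.6 − 72.55 = 861 N.
Along incline: P cos 4° − μN = W sin 30.1° → μ = −(W sin 30.1° − P cos 4°) / N = 0.5764.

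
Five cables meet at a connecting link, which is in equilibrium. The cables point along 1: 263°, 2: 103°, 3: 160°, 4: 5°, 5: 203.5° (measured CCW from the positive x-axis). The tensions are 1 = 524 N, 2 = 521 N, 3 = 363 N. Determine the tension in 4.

T_4 ≈ 979 N

Resolve: ΣF_x = 524 cos 263° + 521 cos 103° + 363 cos 160° + T_4 cos 5° + T_5 cos 203.5° = 0.
        ΣF_y = 524 sin 263° + 521 sin 103° + 363 sin 160° + T_4 sin 5° + T_5 sin 203.5° = 0.
The known terms sum to (-522.2, 111.7) N, so 0.9962 T_4 − 0.9171 T_5 = 522.2 and 0.0872 T_4 − 0.3987 T_5 = -111.7.
Solving simultaneously: T_4 = 979 N, T_5 = 494.1 N.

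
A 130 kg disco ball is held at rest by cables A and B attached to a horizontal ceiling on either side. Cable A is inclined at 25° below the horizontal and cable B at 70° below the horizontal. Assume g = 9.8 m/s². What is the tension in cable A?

T_A ≈ 437 N

Weight W = 130 × 9.8 = 1274 N acts straight down.
Horizontal: T_A cos 25° = T_B cos 70°  →  T_B = 2.65 T_A.
Vertical: T_A sin 25° + T_B sin 70° = 1274.
Substituting the horizontal relation into the vertical equation gives 2.913 T_A = 1274, so T_A = 437.4 N.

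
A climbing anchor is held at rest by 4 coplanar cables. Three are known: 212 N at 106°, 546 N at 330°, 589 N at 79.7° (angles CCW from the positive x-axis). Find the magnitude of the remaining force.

Sum the known components: ΣF_x = 519.7 N, ΣF_y = 510.3 N.
For equilibrium the remaining force must supply (−ΣF_x, −ΣF_y) = (-519.7, -510.3) N.
Magnitude = √((-519.7)² + (-510.3)²) = 728.4 N; direction = atan2(-510.3, -519.7) = 224.5°.

F ≈ 728 N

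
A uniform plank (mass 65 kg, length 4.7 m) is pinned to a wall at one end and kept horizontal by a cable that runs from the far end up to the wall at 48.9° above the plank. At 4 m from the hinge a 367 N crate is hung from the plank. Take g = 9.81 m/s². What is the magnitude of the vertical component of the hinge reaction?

|H_y| ≈ 373 N

Take torques about the hinge: T sin 48.9° · 4.7 = 65×9.81×2.35 + 367×4 = 2966.5 N·m.
So T = 2966.5 / (0.7536 × 4.7) = 837.57 N.
ΣF_y = 0: H_y = (65×9.81 + 367) − T sin 48.9° = 1004.6 − 631.17 = 373.48 N.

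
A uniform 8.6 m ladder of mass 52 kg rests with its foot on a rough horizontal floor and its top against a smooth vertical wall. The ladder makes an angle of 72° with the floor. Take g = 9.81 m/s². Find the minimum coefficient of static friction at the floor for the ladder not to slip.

μ_min ≈ 0.162

ΣF_y = 0: N_floor = 52×9.81 = 510.12 N.
Torques about the foot: N_wall · 8.6 sin 72° = 52×9.81×4.3 cos 72° → N_wall = 82.874 N.
ΣF_x = 0: f_floor = N_wall = 82.874 N.
μ_min = f_floor / N_floor = 82.874 / 510.12 = 0.1625.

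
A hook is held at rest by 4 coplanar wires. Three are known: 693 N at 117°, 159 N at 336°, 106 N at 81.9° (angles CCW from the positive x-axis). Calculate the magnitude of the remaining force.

Sum the known components: ΣF_x = -154.4 N, ΣF_y = 657.7 N.
For equilibrium the remaining force must supply (−ΣF_x, −ΣF_y) = (154.4, -657.7) N.
Magnitude = √((154.4)² + (-657.7)²) = 675.6 N; direction = atan2(-657.7, 154.4) = 283.2°.

F ≈ 676 N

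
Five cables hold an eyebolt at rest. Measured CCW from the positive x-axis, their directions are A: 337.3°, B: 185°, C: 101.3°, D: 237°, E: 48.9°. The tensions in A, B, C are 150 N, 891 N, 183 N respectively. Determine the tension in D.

Resolve: ΣF_x = 150 cos 337.3° + 891 cos 185° + 183 cos 101.3° + T_D cos 237° + T_E cos 48.9° = 0.
        ΣF_y = 150 sin 337.3° + 891 sin 185° + 183 sin 101.3° + T_D sin 237° + T_E sin 48.9° = 0.
The known terms sum to (-785.1, 43.91) N, so -0.5446 T_D + 0.6574 T_E = 785.1 and -0.8387 T_D + 0.7536 T_E = -43.91.
Solving simultaneously: T_D = 4404 N, T_E = 4843 N.

T_D ≈ 4400 N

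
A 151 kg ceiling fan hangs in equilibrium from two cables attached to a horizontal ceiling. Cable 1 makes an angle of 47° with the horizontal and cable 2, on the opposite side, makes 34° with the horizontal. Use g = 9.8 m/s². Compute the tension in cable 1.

T_1 ≈ 1240 N

Weight W = 151 × 9.8 = 1480 N acts straight down.
Horizontal: T_1 cos 47° = T_2 cos 34°  →  T_2 = 0.8226 T_1.
Vertical: T_1 sin 47° + T_2 sin 34° = 1480.
Substituting the horizontal relation into the vertical equation gives 1.191 T_1 = 1480, so T_1 = 1242 N.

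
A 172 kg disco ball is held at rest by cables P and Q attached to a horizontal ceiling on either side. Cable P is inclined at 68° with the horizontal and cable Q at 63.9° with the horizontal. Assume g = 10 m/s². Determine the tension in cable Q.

Weight W = 172 × 10 = 1720 N acts straight down.
Horizontal: T_P cos 68° = T_Q cos 63.9°  →  T_P = 1.174 T_Q.
Vertical: T_P sin 68° + T_Q sin 63.9° = 1720.
Substituting the horizontal relation into the vertical equation gives 1.987 T_Q = 1720, so T_Q = 865.7 N.

T_Q ≈ 866 N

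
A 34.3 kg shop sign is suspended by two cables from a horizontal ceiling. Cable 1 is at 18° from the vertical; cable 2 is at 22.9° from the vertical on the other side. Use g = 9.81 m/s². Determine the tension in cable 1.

T_1 ≈ 200 N

Angles from the horizontal: cable 1 is 90° − 18° = 72°, cable 2 is 90° − 22.9° = 67.1°.
Weight W = 34.3 × 9.81 = 336.5 N acts straight down.
Horizontal: T_1 cos 72° = T_2 cos 67.1°  →  T_2 = 0.7941 T_1.
Vertical: T_1 sin 72° + T_2 sin 67.1° = 336.5.
Substituting the horizontal relation into the vertical equation gives 1.683 T_1 = 336.5, so T_1 = 200 N.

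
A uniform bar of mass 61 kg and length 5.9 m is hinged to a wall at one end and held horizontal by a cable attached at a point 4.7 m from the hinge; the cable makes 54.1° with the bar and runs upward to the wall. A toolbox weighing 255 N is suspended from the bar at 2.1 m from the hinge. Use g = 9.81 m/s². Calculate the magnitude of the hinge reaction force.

|H| ≈ 508 N

Take torques about the hinge: T sin 54.1° · 4.7 = 61×9.81×2.95 + 255×2.1 = 2300.8 N·m.
So T = 2300.8 / (0.8100 × 4.7) = 604.33 N.
ΣF_x = 0: H_x = T cos 54.1° = 354.36 N.
ΣF_y = 0: H_y = (61×9.81 + 255) − T sin 54.1° = 853.41 − 489.53 = 363.88 N.
|H| = √(H_x² + H_y²) = √((354.36)² + (363.88)²) = 507.92 N.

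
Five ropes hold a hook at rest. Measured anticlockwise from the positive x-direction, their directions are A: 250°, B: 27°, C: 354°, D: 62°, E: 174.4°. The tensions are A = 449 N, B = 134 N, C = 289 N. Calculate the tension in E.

T_E ≈ 441 N

Resolve: ΣF_x = 449 cos 250° + 134 cos 27° + 289 cos 354° + T_D cos 62° + T_E cos 174.4° = 0.
        ΣF_y = 449 sin 250° + 134 sin 27° + 289 sin 354° + T_D sin 62° + T_E sin 174.4° = 0.
The known terms sum to (253.2, -391.3) N, so 0.4695 T_D − 0.9952 T_E = -253.2 and 0.8829 T_D + 0.0976 T_E = 391.3.
Solving simultaneously: T_D = 394.5 N, T_E = 440.5 N.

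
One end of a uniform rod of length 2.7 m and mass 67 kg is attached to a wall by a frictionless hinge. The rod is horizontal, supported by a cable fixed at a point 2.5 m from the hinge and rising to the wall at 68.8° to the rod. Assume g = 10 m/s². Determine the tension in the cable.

Take torques about the hinge: T sin 68.8° · 2.5 = 67×10×1.35 = 904.5 N·m.
So T = 904.5 / (0.9323 × 2.5) = 388.06 N.

T ≈ 388 N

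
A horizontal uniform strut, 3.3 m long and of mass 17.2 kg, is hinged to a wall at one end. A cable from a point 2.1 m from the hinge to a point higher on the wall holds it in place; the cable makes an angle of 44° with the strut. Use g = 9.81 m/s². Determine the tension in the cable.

Take torques about the hinge: T sin 44° · 2.1 = 17.2×9.81×1.65 = 278.41 N·m.
So T = 278.41 / (0.6947 × 2.1) = 190.85 N.

T ≈ 191 N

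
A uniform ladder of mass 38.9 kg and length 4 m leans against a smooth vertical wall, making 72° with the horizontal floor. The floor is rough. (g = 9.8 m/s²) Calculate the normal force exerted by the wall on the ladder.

Torques about the foot: N_wall · 4 sin 72° = 38.9×9.8×2 cos 72° → N_wall = 61.933 N.

N_wall ≈ 61.9 N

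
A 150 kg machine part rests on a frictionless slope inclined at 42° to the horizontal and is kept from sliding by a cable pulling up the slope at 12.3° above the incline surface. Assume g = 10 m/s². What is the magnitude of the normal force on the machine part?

Take axes along and perpendicular to the incline. Weight components: W sin 42° = 1004 N down-slope, W cos 42° = 1115 N into the surface.
Along incline: T cos 12.3° = W sin 42° → T = 1027 N.
Perpendicular: N = W cos 42° − T sin 12.3° = 895.9 N.

N ≈ 896 N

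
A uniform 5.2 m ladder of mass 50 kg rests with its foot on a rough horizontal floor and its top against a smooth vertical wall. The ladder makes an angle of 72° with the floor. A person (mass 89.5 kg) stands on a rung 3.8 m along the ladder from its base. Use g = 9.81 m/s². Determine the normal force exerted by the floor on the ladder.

ΣF_y = 0: N_floor = 50×9.81 + 89.5×9.81 = 1368.5 N.

N_floor ≈ 1370 N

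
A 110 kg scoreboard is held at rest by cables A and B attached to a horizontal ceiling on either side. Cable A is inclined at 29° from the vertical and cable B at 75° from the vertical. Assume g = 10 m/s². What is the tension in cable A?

T_A ≈ 1100 N

Angles from the horizontal: cable A is 90° − 29° = 61°, cable B is 90° − 75° = 15°.
Weight W = 110 × 10 = 1100 N acts straight down.
Horizontal: T_A cos 61° = T_B cos 15°  →  T_B = 0.5019 T_A.
Vertical: T_A sin 61° + T_B sin 15° = 1100.
Substituting the horizontal relation into the vertical equation gives 1.005 T_A = 1100, so T_A = 1095 N.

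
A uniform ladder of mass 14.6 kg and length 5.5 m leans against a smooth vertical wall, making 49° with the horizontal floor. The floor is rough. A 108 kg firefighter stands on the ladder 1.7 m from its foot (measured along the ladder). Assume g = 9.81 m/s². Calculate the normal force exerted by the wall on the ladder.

N_wall ≈ 347 N

Torques about the foot: N_wall · 5.5 sin 49° = 14.6×9.81×2.75 cos 49° + 108×9.81×1.7 cos 49° → N_wall = 346.92 N.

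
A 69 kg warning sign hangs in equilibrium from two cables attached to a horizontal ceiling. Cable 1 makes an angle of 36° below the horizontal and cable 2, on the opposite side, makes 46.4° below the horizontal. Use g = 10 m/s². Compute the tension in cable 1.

Weight W = 69 × 10 = 690 N acts straight down.
Horizontal: T_1 cos 36° = T_2 cos 46.4°  →  T_2 = 1.173 T_1.
Vertical: T_1 sin 36° + T_2 sin 46.4° = 690.
Substituting the horizontal relation into the vertical equation gives 1.437 T_1 = 690, so T_1 = 480.1 N.

T_1 ≈ 480 N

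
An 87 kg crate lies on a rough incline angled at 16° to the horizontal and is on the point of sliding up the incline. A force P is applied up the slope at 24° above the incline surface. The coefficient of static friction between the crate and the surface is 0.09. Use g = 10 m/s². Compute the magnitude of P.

On the verge of sliding up the incline, friction equals μN and acts down the slope.
Perpendicular: N + P sin 24° = W cos 16° = 836.3 N.
Along incline: P cos 24° = W sin 16° + μN  with W sin 16° = 239.8 N.
Solving the pair for P and N: P = 331.6 N, N = 701.4 N (and f = μN = 63.13 N).

P ≈ 332 N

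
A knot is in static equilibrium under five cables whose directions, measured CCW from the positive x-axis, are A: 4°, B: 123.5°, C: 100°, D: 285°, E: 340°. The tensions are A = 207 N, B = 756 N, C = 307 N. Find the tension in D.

T_D ≈ 976 N

Resolve: ΣF_x = 207 cos 4° + 756 cos 123.5° + 307 cos 100° + T_D cos 285° + T_E cos 340° = 0.
        ΣF_y = 207 sin 4° + 756 sin 123.5° + 307 sin 100° + T_D sin 285° + T_E sin 340° = 0.
The known terms sum to (-264.1, 947.2) N, so 0.2588 T_D + 0.9397 T_E = 264.1 and -0.9659 T_D − 0.3420 T_E = -947.2.
Solving simultaneously: T_D = 976.3 N, T_E = 12.12 N.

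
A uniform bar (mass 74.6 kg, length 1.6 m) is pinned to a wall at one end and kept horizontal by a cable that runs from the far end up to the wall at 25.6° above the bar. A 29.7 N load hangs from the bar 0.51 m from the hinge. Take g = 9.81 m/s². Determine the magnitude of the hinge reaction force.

|H| ≈ 873 N

Take torques about the hinge: T sin 25.6° · 1.6 = 74.6×9.81×0.8 + 29.7×0.51 = 600.61 N·m.
So T = 600.61 / (0.4321 × 1.6) = 868.76 N.
ΣF_x = 0: H_x = T cos 25.6° = 783.48 N.
ΣF_y = 0: H_y = (74.6×9.81 + 29.7) − T sin 25.6° = 761.53 − 375.38 = 386.15 N.
|H| = √(H_x² + H_y²) = √((783.48)² + (386.15)²) = 873.47 N.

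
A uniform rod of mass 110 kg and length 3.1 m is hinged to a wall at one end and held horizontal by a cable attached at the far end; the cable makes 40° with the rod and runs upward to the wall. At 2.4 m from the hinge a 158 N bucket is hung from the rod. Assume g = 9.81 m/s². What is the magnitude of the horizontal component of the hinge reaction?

H_x ≈ 789 N

Take torques about the hinge: T sin 40° · 3.1 = 110×9.81×1.55 + 158×2.4 = 2051.8 N·m.
So T = 2051.8 / (0.6428 × 3.1) = 1029.7 N.
ΣF_x = 0: H_x = T cos 40° = 788.79 N.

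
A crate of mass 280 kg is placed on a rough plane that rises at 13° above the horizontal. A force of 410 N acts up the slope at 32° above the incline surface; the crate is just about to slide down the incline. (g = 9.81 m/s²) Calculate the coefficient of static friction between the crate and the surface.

μ ≈ 0.110

On the verge of sliding down the incline, friction is at its maximum μN and acts up the slope.
Perpendicular to incline: N = W cos 13° − P sin 32° = 2676 − 217.3 = 2459 N.
Along incline: P cos 32° + μN = W sin 13° → μ = (W sin 13° − P cos 32°) / N = 0.1099.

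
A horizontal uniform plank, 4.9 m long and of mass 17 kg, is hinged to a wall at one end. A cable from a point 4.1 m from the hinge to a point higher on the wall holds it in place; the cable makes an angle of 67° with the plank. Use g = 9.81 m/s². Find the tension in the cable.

Take torques about the hinge: T sin 67° · 4.1 = 17×9.81×2.45 = 408.59 N·m.
So T = 408.59 / (0.9205 × 4.1) = 108.26 N.

T ≈ 108 N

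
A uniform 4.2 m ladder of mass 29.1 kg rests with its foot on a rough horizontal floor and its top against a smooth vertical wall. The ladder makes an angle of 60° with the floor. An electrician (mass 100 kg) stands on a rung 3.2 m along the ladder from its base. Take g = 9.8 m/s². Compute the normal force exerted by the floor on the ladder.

N_floor ≈ 1270 N

ΣF_y = 0: N_floor = 29.1×9.8 + 100×9.8 = 1265.2 N.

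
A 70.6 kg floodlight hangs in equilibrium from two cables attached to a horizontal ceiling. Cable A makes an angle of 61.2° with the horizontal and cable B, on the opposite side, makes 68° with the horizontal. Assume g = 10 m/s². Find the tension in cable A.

Weight W = 70.6 × 10 = 706 N acts straight down.
Horizontal: T_A cos 61.2° = T_B cos 68°  →  T_B = 1.286 T_A.
Vertical: T_A sin 61.2° + T_B sin 68° = 706.
Substituting the horizontal relation into the vertical equation gives 2.069 T_A = 706, so T_A = 341.3 N.

T_A ≈ 341 N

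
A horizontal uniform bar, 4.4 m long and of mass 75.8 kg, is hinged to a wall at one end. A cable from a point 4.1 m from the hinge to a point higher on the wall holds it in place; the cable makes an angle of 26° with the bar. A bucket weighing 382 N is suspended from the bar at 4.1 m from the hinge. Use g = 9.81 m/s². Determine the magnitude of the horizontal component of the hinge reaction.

Take torques about the hinge: T sin 26° · 4.1 = 75.8×9.81×2.2 + 382×4.1 = 3202.1 N·m.
So T = 3202.1 / (0.4384 × 4.1) = 1781.6 N.
ΣF_x = 0: H_x = T cos 26° = 1601.3 N.

H_x ≈ 1600 N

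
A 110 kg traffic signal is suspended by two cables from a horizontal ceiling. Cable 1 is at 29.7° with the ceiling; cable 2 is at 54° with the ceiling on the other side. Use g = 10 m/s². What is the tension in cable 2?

Weight W = 110 × 10 = 1100 N acts straight down.
Horizontal: T_1 cos 29.7° = T_2 cos 54°  →  T_1 = 0.6767 T_2.
Vertical: T_1 sin 29.7° + T_2 sin 54° = 1100.
Substituting the horizontal relation into the vertical equation gives 1.144 T_2 = 1100, so T_2 = 961.3 N.

T_2 ≈ 961 N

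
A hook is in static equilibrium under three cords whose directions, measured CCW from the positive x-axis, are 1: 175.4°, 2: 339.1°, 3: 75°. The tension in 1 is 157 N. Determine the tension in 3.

Resolve: ΣF_x = 157 cos 175.4° + T_2 cos 339.1° + T_3 cos 75° = 0.
        ΣF_y = 157 sin 175.4° + T_2 sin 339.1° + T_3 sin 75° = 0.
The known terms sum to (-156.5, 12.59) N, so 0.9342 T_2 + 0.2588 T_3 = 156.5 and -0.3567 T_2 + 0.9659 T_3 = -12.59.
Solving simultaneously: T_2 = 155.2 N, T_3 = 44.30 N.

T_3 ≈ 44.3 N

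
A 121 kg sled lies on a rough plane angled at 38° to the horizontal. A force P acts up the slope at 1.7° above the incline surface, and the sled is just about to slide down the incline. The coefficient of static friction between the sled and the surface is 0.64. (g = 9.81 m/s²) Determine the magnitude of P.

P ≈ 135 N

On the verge of sliding down the incline, friction equals μN and acts up the slope.
Perpendicular: N + P sin 1.7° = W cos 38° = 935.4 N.
Along incline: P cos 1.7° + μN = W sin 38° with W sin 38° = 730.8 N.
Solving the pair for P and N: P = 134.8 N, N = 931.4 N (and f = μN = 596.1 N).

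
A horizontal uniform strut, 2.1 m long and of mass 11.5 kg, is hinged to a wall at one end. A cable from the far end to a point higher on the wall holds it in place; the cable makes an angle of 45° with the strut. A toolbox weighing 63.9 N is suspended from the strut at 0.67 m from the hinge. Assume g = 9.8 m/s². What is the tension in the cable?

T ≈ 109 N

Take torques about the hinge: T sin 45° · 2.1 = 11.5×9.8×1.05 + 63.9×0.67 = 161.15 N·m.
So T = 161.15 / (0.7071 × 2.1) = 108.52 N.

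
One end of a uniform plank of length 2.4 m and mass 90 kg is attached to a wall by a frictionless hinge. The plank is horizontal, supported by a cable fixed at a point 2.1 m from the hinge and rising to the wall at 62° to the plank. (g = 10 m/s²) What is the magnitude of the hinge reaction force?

|H| ≈ 473 N

Take torques about the hinge: T sin 62° · 2.1 = 90×10×1.2 = 1080 N·m.
So T = 1080 / (0.8829 × 2.1) = 582.46 N.
ΣF_x = 0: H_x = T cos 62° = 273.45 N.
ΣF_y = 0: H_y = (90×10) − T sin 62° = 900 − 514.29 = 385.71 N.
|H| = √(H_x² + H_y²) = √((273.45)² + (385.71)²) = 472.81 N.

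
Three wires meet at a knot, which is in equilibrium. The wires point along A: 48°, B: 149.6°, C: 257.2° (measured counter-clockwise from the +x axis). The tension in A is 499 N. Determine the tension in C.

T_C ≈ 513 N

Resolve: ΣF_x = 499 cos 48° + T_B cos 149.6° + T_C cos 257.2° = 0.
        ΣF_y = 499 sin 48° + T_B sin 149.6° + T_C sin 257.2° = 0.
The known terms sum to (333.9, 370.8) N, so -0.8625 T_B − 0.2215 T_C = -333.9 and 0.5060 T_B − 0.9751 T_C = -370.8.
Solving simultaneously: T_B = 255.4 N, T_C = 512.8 N.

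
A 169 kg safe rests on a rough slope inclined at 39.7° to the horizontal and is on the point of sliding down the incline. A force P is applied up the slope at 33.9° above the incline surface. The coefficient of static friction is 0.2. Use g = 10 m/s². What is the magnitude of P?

On the verge of sliding down the incline, friction equals μN and acts up the slope.
Perpendicular: N + P sin 33.9° = W cos 39.7° = 1300 N.
Along incline: P cos 33.9° + μN = W sin 39.7° with W sin 39.7° = 1080 N.
Solving the pair for P and N: P = 1141 N, N = 664.1 N (and f = μN = 132.8 N).

P ≈ 1140 N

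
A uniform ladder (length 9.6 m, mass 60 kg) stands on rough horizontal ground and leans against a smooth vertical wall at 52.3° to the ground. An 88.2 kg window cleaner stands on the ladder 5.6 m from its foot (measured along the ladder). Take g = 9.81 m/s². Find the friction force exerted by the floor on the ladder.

f ≈ 618 N

Torques about the foot: N_wall · 9.6 sin 52.3° = 60×9.81×4.8 cos 52.3° + 88.2×9.81×5.6 cos 52.3° → N_wall = 617.56 N.
ΣF_x = 0: f_floor = N_wall = 617.56 N.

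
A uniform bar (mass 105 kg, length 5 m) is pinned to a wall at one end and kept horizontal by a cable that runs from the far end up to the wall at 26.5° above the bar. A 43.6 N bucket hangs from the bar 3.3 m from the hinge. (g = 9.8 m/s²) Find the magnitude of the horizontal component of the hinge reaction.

Take torques about the hinge: T sin 26.5° · 5 = 105×9.8×2.5 + 43.6×3.3 = 2716.4 N·m.
So T = 2716.4 / (0.4462 × 5) = 1217.6 N.
ΣF_x = 0: H_x = T cos 26.5° = 1089.6 N.

H_x ≈ 1090 N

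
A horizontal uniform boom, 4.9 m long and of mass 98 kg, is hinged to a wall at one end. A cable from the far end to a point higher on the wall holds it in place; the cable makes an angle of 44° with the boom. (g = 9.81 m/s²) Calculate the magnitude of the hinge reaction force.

|H| ≈ 692 N

Take torques about the hinge: T sin 44° · 4.9 = 98×9.81×2.45 = 2355.4 N·m.
So T = 2355.4 / (0.6947 × 4.9) = 691.98 N.
ΣF_x = 0: H_x = T cos 44° = 497.77 N.
ΣF_y = 0: H_y = (98×9.81) − T sin 44° = 961.38 − 480.69 = 480.69 N.
|H| = √(H_x² + H_y²) = √((497.77)² + (480.69)²) = 691.98 N.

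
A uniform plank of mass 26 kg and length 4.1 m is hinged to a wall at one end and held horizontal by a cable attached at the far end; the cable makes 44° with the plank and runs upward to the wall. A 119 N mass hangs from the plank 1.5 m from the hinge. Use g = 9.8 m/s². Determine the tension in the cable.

Take torques about the hinge: T sin 44° · 4.1 = 26×9.8×2.05 + 119×1.5 = 700.84 N·m.
So T = 700.84 / (0.6947 × 4.1) = 246.07 N.

T ≈ 246 N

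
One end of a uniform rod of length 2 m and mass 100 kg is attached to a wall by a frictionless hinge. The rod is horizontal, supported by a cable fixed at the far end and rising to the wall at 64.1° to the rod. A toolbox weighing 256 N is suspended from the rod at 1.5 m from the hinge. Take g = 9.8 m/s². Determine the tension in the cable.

T ≈ 758 N

Take torques about the hinge: T sin 64.1° · 2 = 100×9.8×1 + 256×1.5 = 1364 N·m.
So T = 1364 / (0.8996 × 2) = 758.15 N.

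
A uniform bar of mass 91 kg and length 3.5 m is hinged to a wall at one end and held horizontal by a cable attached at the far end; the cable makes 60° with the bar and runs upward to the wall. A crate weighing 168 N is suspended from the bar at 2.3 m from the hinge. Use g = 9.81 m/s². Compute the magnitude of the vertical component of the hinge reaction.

|H_y| ≈ 504 N

Take torques about the hinge: T sin 60° · 3.5 = 91×9.81×1.75 + 168×2.3 = 1948.6 N·m.
So T = 1948.6 / (0.8660 × 3.5) = 642.89 N.
ΣF_y = 0: H_y = (91×9.81 + 168) − T sin 60° = 1060.7 − 556.75 = 503.96 N.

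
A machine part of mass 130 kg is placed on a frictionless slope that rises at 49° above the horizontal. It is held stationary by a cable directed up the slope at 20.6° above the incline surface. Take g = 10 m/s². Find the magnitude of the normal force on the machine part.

Take axes along and perpendicular to the incline. Weight components: W sin 49° = 981.1 N down-slope, W cos 49° = 852.9 N into the surface.
Along incline: T cos 20.6° = W sin 49° → T = 1048 N.
Perpendicular: N = W cos 49° − T sin 20.6° = 484.1 N.

N ≈ 484 N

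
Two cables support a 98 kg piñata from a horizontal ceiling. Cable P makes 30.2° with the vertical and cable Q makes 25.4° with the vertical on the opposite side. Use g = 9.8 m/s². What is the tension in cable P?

T_P ≈ 499 N

Angles from the horizontal: cable P is 90° − 30.2° = 59.8°, cable Q is 90° − 25.4° = 64.6°.
Weight W = 98 × 9.8 = 960.4 N acts straight down.
Horizontal: T_P cos 59.8° = T_Q cos 64.6°  →  T_Q = 1.173 T_P.
Vertical: T_P sin 59.8° + T_Q sin 64.6° = 960.4.
Substituting the horizontal relation into the vertical equation gives 1.924 T_P = 960.4, so T_P = 499.3 N.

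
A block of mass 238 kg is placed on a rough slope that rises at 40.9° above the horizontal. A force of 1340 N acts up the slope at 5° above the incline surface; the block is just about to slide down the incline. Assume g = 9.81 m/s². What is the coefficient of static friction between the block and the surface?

On the verge of sliding down the incline, friction is at its maximum μN and acts up the slope.
Perpendicular to incline: N = W cos 40.9° − P sin 5° = 1765 − 116.8 = 1648 N.
Along incline: P cos 5° + μN = W sin 40.9° → μ = (W sin 40.9° − P cos 5°) / N = 0.1176.

μ ≈ 0.118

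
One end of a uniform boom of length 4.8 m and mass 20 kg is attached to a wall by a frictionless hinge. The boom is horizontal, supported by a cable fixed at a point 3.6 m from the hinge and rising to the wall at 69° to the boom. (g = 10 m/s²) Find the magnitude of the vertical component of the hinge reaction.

|H_y| ≈ 66.7 N

Take torques about the hinge: T sin 69° · 3.6 = 20×10×2.4 = 480 N·m.
So T = 480 / (0.9336 × 3.6) = 142.82 N.
ΣF_y = 0: H_y = (20×10) − T sin 69° = 200 − 133.33 = 66.667 N.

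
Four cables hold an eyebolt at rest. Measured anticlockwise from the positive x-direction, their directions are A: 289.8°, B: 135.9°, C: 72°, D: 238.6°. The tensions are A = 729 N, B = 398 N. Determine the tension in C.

Resolve: ΣF_x = 729 cos 289.8° + 398 cos 135.9° + T_C cos 72° + T_D cos 238.6° = 0.
        ΣF_y = 729 sin 289.8° + 398 sin 135.9° + T_C sin 72° + T_D sin 238.6° = 0.
The known terms sum to (-38.87, -408.9) N, so 0.3090 T_C − 0.5210 T_D = 38.87 and 0.9511 T_C − 0.8536 T_D = 408.9.
Solving simultaneously: T_C = 776.2 N, T_D = 385.7 N.

T_C ≈ 776 N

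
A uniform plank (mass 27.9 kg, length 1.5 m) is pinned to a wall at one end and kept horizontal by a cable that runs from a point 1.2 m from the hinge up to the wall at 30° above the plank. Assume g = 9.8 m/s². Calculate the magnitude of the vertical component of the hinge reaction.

|H_y| ≈ 103 N

Take torques about the hinge: T sin 30° · 1.2 = 27.9×9.8×0.75 = 205.06 N·m.
So T = 205.06 / (0.5000 × 1.2) = 341.78 N.
ΣF_y = 0: H_y = (27.9×9.8) − T sin 30° = 273.42 − 170.89 = 102.53 N.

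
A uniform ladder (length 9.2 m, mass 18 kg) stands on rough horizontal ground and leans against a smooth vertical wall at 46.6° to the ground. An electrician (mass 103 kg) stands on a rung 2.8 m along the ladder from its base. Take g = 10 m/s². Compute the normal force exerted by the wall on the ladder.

N_wall ≈ 382 N

Torques about the foot: N_wall · 9.2 sin 46.6° = 18×10×4.6 cos 46.6° + 103×10×2.8 cos 46.6° → N_wall = 381.55 N.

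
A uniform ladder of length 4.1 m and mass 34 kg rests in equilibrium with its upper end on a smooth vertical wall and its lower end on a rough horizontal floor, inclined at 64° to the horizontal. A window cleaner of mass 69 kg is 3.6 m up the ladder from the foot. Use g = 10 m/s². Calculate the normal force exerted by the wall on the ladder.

Torques about the foot: N_wall · 4.1 sin 64° = 34×10×2.05 cos 64° + 69×10×3.6 cos 64° → N_wall = 378.41 N.

N_wall ≈ 378 N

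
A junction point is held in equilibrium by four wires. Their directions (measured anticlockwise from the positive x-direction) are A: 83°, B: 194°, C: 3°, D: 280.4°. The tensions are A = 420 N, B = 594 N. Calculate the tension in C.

T_C ≈ 471 N

Resolve: ΣF_x = 420 cos 83° + 594 cos 194° + T_C cos 3° + T_D cos 280.4° = 0.
        ΣF_y = 420 sin 83° + 594 sin 194° + T_C sin 3° + T_D sin 280.4° = 0.
The known terms sum to (-525.2, 273.2) N, so 0.9986 T_C + 0.1805 T_D = 525.2 and 0.0523 T_C − 0.9836 T_D = -273.2.
Solving simultaneously: T_C = 471.2 N, T_D = 302.8 N.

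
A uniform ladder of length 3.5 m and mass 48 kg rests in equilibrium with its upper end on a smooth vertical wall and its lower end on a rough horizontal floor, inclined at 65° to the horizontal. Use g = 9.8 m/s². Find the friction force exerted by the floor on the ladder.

Torques about the foot: N_wall · 3.5 sin 65° = 48×9.8×1.75 cos 65° → N_wall = 109.68 N.
ΣF_x = 0: f_floor = N_wall = 109.68 N.

f ≈ 110 N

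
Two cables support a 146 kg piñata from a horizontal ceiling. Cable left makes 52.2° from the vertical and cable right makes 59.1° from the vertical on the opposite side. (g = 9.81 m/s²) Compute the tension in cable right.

T_right ≈ 1210 N

Angles from the horizontal: cable left is 90° − 52.2° = 37.8°, cable right is 90° − 59.1° = 30.9°.
Weight W = 146 × 9.81 = 1432 N acts straight down.
Horizontal: T_left cos 37.8° = T_right cos 30.9°  →  T_left = 1.086 T_right.
Vertical: T_left sin 37.8° + T_right sin 30.9° = 1432.
Substituting the horizontal relation into the vertical equation gives 1.179 T_right = 1432, so T_right = 1215 N.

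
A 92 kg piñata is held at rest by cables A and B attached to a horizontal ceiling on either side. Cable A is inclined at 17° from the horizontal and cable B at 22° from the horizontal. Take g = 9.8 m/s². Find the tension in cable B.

Weight W = 92 × 9.8 = 901.6 N acts straight down.
Horizontal: T_A cos 17° = T_B cos 22°  →  T_A = 0.9695 T_B.
Vertical: T_A sin 17° + T_B sin 22° = 901.6.
Substituting the horizontal relation into the vertical equation gives 0.6581 T_B = 901.6, so T_B = 1370 N.

T_B ≈ 1370 N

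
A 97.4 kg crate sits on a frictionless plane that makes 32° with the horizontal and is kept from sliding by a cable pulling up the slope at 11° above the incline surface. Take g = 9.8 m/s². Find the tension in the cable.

Take axes along and perpendicular to the incline. Weight components: W sin 32° = 505.8 N down-slope, W cos 32° = 809.5 N into the surface.
Along incline: T cos 11° = W sin 32° → T = 515.3 N.
Perpendicular: N = W cos 32° − T sin 11° = 711.2 N.

T ≈ 515 N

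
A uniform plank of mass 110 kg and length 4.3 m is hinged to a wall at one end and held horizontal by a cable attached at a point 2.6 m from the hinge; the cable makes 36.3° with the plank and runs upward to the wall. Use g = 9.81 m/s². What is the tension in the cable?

T ≈ 1510 N

Take torques about the hinge: T sin 36.3° · 2.6 = 110×9.81×2.15 = 2320.1 N·m.
So T = 2320.1 / (0.5920 × 2.6) = 1507.3 N.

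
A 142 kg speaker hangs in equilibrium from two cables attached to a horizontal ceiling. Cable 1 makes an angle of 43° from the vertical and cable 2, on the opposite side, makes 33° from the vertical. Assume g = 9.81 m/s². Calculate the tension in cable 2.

T_2 ≈ 979 N

Angles from the horizontal: cable 1 is 90° − 43° = 47°, cable 2 is 90° − 33° = 57°.
Weight W = 142 × 9.81 = 1393 N acts straight down.
Horizontal: T_1 cos 47° = T_2 cos 57°  →  T_1 = 0.7986 T_2.
Vertical: T_1 sin 47° + T_2 sin 57° = 1393.
Substituting the horizontal relation into the vertical equation gives 1.423 T_2 = 1393, so T_2 = 979.1 N.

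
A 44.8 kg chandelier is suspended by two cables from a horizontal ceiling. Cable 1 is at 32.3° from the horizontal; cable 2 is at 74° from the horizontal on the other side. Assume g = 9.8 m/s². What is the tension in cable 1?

Weight W = 44.8 × 9.8 = 439 N acts straight down.
Horizontal: T_1 cos 32.3° = T_2 cos 74°  →  T_2 = 3.067 T_1.
Vertical: T_1 sin 32.3° + T_2 sin 74° = 439.
Substituting the horizontal relation into the vertical equation gives 3.482 T_1 = 439, so T_1 = 126.1 N.

T_1 ≈ 126 N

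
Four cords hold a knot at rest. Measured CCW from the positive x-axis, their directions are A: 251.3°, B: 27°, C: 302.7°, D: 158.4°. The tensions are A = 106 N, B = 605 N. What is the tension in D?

Resolve: ΣF_x = 106 cos 251.3° + 605 cos 27° + T_C cos 302.7° + T_D cos 158.4° = 0.
        ΣF_y = 106 sin 251.3° + 605 sin 27° + T_C sin 302.7° + T_D sin 158.4° = 0.
The known terms sum to (505.1, 174.3) N, so 0.5402 T_C − 0.9298 T_D = -505.1 and -0.8415 T_C + 0.3681 T_D = -174.3.
Solving simultaneously: T_C = 596.3 N, T_D = 889.7 N.

T_D ≈ 890 N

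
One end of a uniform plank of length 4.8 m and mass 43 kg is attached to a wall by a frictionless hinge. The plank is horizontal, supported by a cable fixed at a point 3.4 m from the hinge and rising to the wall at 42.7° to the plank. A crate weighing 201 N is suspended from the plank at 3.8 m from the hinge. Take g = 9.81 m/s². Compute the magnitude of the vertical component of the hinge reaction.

Take torques about the hinge: T sin 42.7° · 3.4 = 43×9.81×2.4 + 201×3.8 = 1776.2 N·m.
So T = 1776.2 / (0.6782 × 3.4) = 770.33 N.
ΣF_y = 0: H_y = (43×9.81 + 201) − T sin 42.7° = 622.83 − 522.41 = 100.42 N.

|H_y| ≈ 100 N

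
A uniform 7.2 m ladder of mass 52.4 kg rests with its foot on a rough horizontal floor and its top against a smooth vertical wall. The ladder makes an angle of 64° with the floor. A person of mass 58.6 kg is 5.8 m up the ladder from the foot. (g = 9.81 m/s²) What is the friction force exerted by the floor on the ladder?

Torques about the foot: N_wall · 7.2 sin 64° = 52.4×9.81×3.6 cos 64° + 58.6×9.81×5.8 cos 64° → N_wall = 351.22 N.
ΣF_x = 0: f_floor = N_wall = 351.22 N.

f ≈ 351 N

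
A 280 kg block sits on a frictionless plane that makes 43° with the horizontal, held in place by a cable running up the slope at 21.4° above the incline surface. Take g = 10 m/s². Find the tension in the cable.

Take axes along and perpendicular to the incline. Weight components: W sin 43° = 1910 N down-slope, W cos 43° = 2048 N into the surface.
Along incline: T cos 21.4° = W sin 43° → T = 2051 N.
Perpendicular: N = W cos 43° − T sin 21.4° = 1299 N.

T ≈ 2050 N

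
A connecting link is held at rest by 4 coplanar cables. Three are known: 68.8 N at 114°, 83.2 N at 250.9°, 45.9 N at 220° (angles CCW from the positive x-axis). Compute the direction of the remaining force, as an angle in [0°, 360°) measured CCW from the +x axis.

θ ≈ 26.6°

Sum the known components: ΣF_x = -90.37 N, ΣF_y = -45.27 N.
For equilibrium the remaining force must supply (−ΣF_x, −ΣF_y) = (90.37, 45.27) N.
Magnitude = √((90.37)² + (45.27)²) = 101.1 N; direction = atan2(45.27, 90.37) = 26.6°.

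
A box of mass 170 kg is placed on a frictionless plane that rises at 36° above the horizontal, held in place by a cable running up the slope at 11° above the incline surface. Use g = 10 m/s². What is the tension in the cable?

T ≈ 1020 N

Take axes along and perpendicular to the incline. Weight components: W sin 36° = 999.2 N down-slope, W cos 36° = 1375 N into the surface.
Along incline: T cos 11° = W sin 36° → T = 1018 N.
Perpendicular: N = W cos 36° − T sin 11° = 1181 N.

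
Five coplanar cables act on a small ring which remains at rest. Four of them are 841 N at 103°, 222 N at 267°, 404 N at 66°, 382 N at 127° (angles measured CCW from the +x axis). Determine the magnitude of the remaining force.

F ≈ 1300 N

Sum the known components: ΣF_x = -266.4 N, ΣF_y = 1272 N.
For equilibrium the remaining force must supply (−ΣF_x, −ΣF_y) = (266.4, -1272) N.
Magnitude = √((266.4)² + (-1272)²) = 1299 N; direction = atan2(-1272, 266.4) = 281.8°.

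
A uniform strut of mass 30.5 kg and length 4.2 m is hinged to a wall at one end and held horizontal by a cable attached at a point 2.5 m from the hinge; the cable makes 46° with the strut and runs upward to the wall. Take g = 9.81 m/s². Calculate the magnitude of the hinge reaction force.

Take torques about the hinge: T sin 46° · 2.5 = 30.5×9.81×2.1 = 628.33 N·m.
So T = 628.33 / (0.7193 × 2.5) = 349.39 N.
ΣF_x = 0: H_x = T cos 46° = 242.71 N.
ΣF_y = 0: H_y = (30.5×9.81) − T sin 46° = 299.21 − 251.33 = 47.873 N.
|H| = √(H_x² + H_y²) = √((242.71)² + (47.873)²) = 247.38 N.

|H| ≈ 247 N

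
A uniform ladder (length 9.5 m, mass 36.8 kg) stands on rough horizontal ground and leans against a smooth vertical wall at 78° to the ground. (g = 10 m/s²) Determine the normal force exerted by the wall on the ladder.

N_wall ≈ 39.1 N

Torques about the foot: N_wall · 9.5 sin 78° = 36.8×10×4.75 cos 78° → N_wall = 39.11 N.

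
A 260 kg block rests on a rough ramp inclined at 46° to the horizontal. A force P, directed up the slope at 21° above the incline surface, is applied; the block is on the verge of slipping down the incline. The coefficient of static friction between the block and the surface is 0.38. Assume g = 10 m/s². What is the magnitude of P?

On the verge of sliding down the incline, friction equals μN and acts up the slope.
Perpendicular: N + P sin 21° = W cos 46° = 1806 N.
Along incline: P cos 21° + μN = W sin 46° with W sin 46° = 1870 N.
Solving the pair for P and N: P = 1485 N, N = 1274 N (and f = μN = 484.1 N).

P ≈ 1480 N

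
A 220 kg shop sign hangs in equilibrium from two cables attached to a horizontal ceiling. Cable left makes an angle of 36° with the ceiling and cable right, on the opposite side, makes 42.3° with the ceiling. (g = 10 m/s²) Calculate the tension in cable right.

Weight W = 220 × 10 = 2200 N acts straight down.
Horizontal: T_left cos 36° = T_right cos 42.3°  →  T_left = 0.9142 T_right.
Vertical: T_left sin 36° + T_right sin 42.3° = 2200.
Substituting the horizontal relation into the vertical equation gives 1.21 T_right = 2200, so T_right = 1818 N.

T_right ≈ 1820 N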